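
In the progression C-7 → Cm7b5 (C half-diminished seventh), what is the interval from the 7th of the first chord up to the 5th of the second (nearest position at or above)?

minor sixth

The 7th of C-7 is B♭; the 5th of Cm7b5 (C half-diminished seventh) is G♭.
6 letter names make it a sixth; at 8 semitones (a half step narrower than major) the quality is minor.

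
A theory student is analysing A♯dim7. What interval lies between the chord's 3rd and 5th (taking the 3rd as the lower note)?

minor third

The chord tones of A♯°7 are A♯–C♯–E–G.
3rd = C♯; 5th = E.
From C♯ to E: 3 semitones over a third = minor.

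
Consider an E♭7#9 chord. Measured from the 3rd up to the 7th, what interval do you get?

diminished 5th

The chord tones of E♭7#9 are E♭, G, B♭, D♭, F♯.
The 3rd is G and the 7th is D♭.
5 letter names make it a fifth; at 6 semitones (a half step narrower than perfect) the quality is diminished.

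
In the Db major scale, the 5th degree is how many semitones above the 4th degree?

The scale is Db Eb F Gb Ab Bb C.
Gb up to Ab is a major second — 2 semitones.

2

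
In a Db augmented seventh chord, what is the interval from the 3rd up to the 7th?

Db+7 (Db augmented seventh): Db F A Cb.
The 3rd is F and the 7th is Cb.
From F to Cb: 6 semitones over a fifth = diminished.
That tritone between 3rd and 7th is what gives the dominant seventh its pull toward resolution.

d5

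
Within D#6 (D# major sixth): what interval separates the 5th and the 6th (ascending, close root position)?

D#6: D#-F##-A#-B#.
5th = A#; 6th = B#.
From A# to B# is 2 semitones, exactly the major second.

major 2nd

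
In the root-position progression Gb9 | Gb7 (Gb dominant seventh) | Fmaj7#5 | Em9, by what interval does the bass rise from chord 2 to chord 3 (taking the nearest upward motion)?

The roots are Gb and F.
Counting 7 letters and 11 half steps from Gb gives a major seventh.

major seventh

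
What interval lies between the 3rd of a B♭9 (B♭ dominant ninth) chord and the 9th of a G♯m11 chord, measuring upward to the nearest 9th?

augmented fifth

The 3rd of B♭9 (B♭ dominant ninth) is D; the 9th of G♯m11 is A♯.
5 letter names make it a fifth; at 8 semitones (a half step wider than perfect) the quality is augmented.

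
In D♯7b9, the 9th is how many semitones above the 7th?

Spelling the chord: D♯, F𝄪, A♯, C♯, E.
C♯ to E is a minor third: 3 semitones.

3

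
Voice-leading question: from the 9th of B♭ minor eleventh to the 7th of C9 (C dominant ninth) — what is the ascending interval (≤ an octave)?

The 9th of B♭ minor eleventh is C; the 7th of C9 (C dominant ninth) is B♭.
7 letter names make it a seventh; at 10 semitones (a half step narrower than major) the quality is minor.

minor seventh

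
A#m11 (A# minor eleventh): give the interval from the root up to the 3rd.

minor third

Spelling the chord: A#, C#, E#, G#, B#, D#.
That puts A# below C#.
3 letter names make it a third; at 3 semitones (a half step narrower than major) the quality is minor.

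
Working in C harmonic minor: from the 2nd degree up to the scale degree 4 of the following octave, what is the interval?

minor tenth

C harmonic minor: C D Eb F G Ab B.
2nd degree = D; scale degree 4 (up an octave) = F.
10 letter names make it a tenth; at 15 semitones (a half step narrower than major) the quality is minor.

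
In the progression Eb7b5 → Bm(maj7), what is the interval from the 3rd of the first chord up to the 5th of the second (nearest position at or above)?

major 7th

The 3rd of Eb7b5 is G; the 5th of Bm(maj7) is F#.
From G to F# is 11 semitones, exactly the major seventh.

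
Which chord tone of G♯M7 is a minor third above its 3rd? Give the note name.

D#

Spelling the chord: G♯, B♯, D♯, F𝄪.
The 3rd is B♯. A minor third above B♯ is D♯.
D♯ is the chord's 5th.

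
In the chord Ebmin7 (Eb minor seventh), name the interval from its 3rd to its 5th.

Spelling the chord: Eb–Gb–Bb–Db.
That puts Gb below Bb.
Counting 3 letters and 4 half steps from Gb gives a major third.

major third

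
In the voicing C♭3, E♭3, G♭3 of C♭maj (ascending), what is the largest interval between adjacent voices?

M3

Adjacent intervals: C♭3→E♭3 = major third; E♭3→G♭3 = minor third.
The largest is C♭3 to E♭3, a major third (4 semitones).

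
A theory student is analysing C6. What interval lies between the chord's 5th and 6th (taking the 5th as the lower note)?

C6 (C major sixth) is spelled C-E-G-A.
So we need the interval from G up to A.
G up to A spans 2 letter names and 2 semitones — a major second.

M2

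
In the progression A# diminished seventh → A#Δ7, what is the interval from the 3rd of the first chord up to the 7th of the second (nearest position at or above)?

A# diminished seventh has C# as its 3rd, and A#Δ7 has G## as its 7th.
5 letter names make it a fifth; at 8 semitones (a half step wider than perfect) the quality is augmented.

A5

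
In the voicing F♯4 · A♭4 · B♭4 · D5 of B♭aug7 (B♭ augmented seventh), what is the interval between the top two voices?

Those voices are B♭4 and D5.
B♭ up to D spans 3 letter names and 4 semitones — a major third.

major third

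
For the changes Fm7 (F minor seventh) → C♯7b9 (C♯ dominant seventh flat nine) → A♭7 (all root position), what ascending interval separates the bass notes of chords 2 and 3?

diminished sixth

The roots are C♯ and A♭.
6 letter names make it a sixth; at 7 semitones (a whole step narrower than major) the quality is diminished.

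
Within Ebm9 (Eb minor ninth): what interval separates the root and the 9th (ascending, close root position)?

Ebmin9 is spelled Eb Gb Bb Db F.
So we need the interval from Eb up to F.
Eb up to F spans 9 letter names and 14 semitones — a major ninth.

major 9th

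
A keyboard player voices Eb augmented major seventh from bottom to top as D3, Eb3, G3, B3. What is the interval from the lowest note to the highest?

The outer voices are D3 and B3.
Counting 6 letters and 9 half steps from D gives a major sixth.

major sixth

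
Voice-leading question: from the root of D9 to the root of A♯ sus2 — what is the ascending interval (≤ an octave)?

The root of D9 is D; the root of A♯ sus2 is A♯.
5 letter names make it a fifth; at 8 semitones (a half step wider than perfect) the quality is augmented.

augmented fifth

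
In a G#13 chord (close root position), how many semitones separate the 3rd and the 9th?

G# dominant thirteenth is spelled G# B# D# F# A# E#.
B# to A# is a minor seventh: 10 semitones.

10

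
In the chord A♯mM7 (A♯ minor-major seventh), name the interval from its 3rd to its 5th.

major third

A♯ minor-major seventh is spelled A♯ C♯ E♯ G𝄪.
3rd = C♯; 5th = E♯.
C♯ up to E♯ spans 3 letter names and 4 semitones — a major third.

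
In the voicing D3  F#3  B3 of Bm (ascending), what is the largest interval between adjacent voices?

Adjacent intervals: D3→F#3 = major third; F#3→B3 = perfect fourth.
The largest is F#3 to B3, a perfect fourth (5 semitones).

P4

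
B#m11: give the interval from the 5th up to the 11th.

m7

B#m11: B# D# F## A# C## E#.
The 5th is F## and the 11th is E#.
F## up to E# is 10 semitones, a half step narrower than a major seventh, so the interval is minor.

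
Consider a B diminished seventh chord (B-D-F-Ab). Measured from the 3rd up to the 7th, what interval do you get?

So we need the interval from D up to Ab.
From D to Ab: 6 semitones over a fifth = diminished.

diminished 5th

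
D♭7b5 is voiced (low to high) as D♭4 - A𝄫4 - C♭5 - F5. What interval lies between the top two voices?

augmented 4th

Those voices are C♭5 and F5.
C♭ up to F is 6 semitones, a half step wider than a perfect fourth, so the interval is augmented.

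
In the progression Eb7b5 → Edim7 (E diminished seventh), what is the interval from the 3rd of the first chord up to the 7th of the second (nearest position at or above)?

Eb7b5 has G as its 3rd, and Edim7 (E diminished seventh) has Db as its 7th.
5 letter names make it a fifth; at 6 semitones (a half step narrower than perfect) the quality is diminished.

diminished 5th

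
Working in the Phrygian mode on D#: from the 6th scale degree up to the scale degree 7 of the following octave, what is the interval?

M9

The scale runs D# E F# G# A# B C#.
That puts B below C#.
B up to C# spans 9 letter names and 14 semitones — a major ninth.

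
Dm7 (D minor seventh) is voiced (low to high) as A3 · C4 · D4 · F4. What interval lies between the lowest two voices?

minor third

Those voices are A3 and C4.
From A to C: 3 semitones over a third = minor.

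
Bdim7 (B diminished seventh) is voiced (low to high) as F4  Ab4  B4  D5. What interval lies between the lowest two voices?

Those voices are F4 and Ab4.
3 letter names make it a third; at 3 semitones (a half step narrower than major) the quality is minor.

minor third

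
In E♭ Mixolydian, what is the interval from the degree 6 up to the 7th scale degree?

minor second

The scale runs E♭ F G A♭ B♭ C D♭.
The degree 6 is C and the scale degree 7 is D♭.
C up to D♭ is 1 semitone, a half step narrower than a major second, so the interval is minor.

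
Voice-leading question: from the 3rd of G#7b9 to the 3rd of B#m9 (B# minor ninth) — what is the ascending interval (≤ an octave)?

The 3rd of G#7b9 is B#; the 3rd of B#m9 (B# minor ninth) is D#.
B# up to D# is 3 semitones, a half step narrower than a major third, so the interval is minor.

minor third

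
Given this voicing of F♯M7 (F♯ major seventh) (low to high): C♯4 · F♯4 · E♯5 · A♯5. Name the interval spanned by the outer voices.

major thirteenth

The outer voices are C♯4 and A♯5.
C♯ up to A♯ spans 13 letter names and 21 semitones — a major thirteenth.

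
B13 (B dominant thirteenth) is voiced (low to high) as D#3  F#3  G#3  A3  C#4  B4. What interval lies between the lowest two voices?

m3

Those voices are D#3 and F#3.
3 letter names make it a third; at 3 semitones (a half step narrower than major) the quality is minor.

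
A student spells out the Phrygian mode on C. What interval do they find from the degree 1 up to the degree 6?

Spelling the Phrygian mode on C: C D♭ E♭ F G A♭ B♭.
Degree 1 = C; 6th scale degree = A♭.
6 letter names make it a sixth; at 8 semitones (a half step narrower than major) the quality is minor.

minor sixth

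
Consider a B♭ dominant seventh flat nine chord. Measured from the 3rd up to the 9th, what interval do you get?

Spelling the chord: B♭-D-F-A♭-C♭.
So we need the interval from D up to C♭.
7 letter names make it a seventh; at 9 semitones (a whole step narrower than major) the quality is diminished.

d7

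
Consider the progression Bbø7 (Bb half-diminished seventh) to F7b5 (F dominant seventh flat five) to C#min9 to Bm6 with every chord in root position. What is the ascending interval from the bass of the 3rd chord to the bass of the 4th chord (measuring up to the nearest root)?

The roots are C# and B.
From C# to B: 10 semitones over a seventh = minor.

minor seventh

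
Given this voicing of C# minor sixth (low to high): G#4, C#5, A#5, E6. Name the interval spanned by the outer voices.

The outer voices are G#4 and E6.
G# up to E is 20 semitones, a half step narrower than a major thirteenth, so the interval is minor.

minor 13th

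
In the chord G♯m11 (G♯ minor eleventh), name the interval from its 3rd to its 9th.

G♯m11: G♯–B–D♯–F♯–A♯–C♯.
The 3rd is B and the 9th is A♯.
Counting 7 letters and 11 half steps from B gives a major seventh.

major 7th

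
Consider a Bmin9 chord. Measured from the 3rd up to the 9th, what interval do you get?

The chord tones of B minor ninth are B, D, F♯, A, C♯.
So we need the interval from D up to C♯.
From D to C♯ is 11 semitones, exactly the major seventh.

major seventh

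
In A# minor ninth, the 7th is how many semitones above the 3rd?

7

Spelling the chord: A#–C#–E#–G#–B#.
C# to G# is a perfect fifth: 7 semitones.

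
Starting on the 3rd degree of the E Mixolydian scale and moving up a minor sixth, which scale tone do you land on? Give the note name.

The scale is E F# G# A B C# D.
The 3rd degree is G#; a minor sixth above that is E — scale degree 1.

E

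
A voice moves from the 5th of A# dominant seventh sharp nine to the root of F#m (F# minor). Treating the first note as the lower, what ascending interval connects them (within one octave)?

minor second

The 5th of A# dominant seventh sharp nine is E#; the root of F#m (F# minor) is F#.
E# up to F# is 1 semitone, a half step narrower than a major second, so the interval is minor.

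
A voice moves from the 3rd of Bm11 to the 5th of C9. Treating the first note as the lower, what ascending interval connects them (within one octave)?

perfect fourth

The 3rd of Bm11 is D; the 5th of C9 is G.
From D to G is 5 semitones, exactly the perfect fourth.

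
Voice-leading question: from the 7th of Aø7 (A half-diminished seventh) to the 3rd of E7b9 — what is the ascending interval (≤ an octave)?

Aø7 (A half-diminished seventh) has G as its 7th, and E7b9 has G# as its 3rd.
1 letter names make it a unison; at 1 semitone (a half step wider than perfect) the quality is augmented.

augmented 1st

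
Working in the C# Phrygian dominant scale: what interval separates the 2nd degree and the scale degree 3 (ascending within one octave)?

C# phrygian dominant: C# D E# F# G# A B.
The 2nd degree is D and the 3rd scale degree is E#.
2 letter names make it a second; at 3 semitones (a half step wider than major) the quality is augmented.

augmented second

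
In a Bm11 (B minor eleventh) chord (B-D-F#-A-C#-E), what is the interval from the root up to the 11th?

perfect 11th

That puts B below E.
B up to E spans 11 letter names and 17 semitones — a perfect eleventh.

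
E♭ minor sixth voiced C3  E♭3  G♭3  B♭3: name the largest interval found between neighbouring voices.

M3

Adjacent intervals: C3→E♭3 = minor third; E♭3→G♭3 = minor third; G♭3→B♭3 = major third.
The largest is G♭3 to B♭3, a major third (4 semitones).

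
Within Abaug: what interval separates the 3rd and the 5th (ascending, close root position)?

Ab+ is spelled Ab C E.
3rd = C; 5th = E.
From C to E is 4 semitones, exactly the major third.

major third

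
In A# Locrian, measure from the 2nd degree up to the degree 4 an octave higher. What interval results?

M10

A# locrian: A# B C# D# E F# G#.
The 2nd degree is B and the scale degree 4 (up an octave) is D#.
From B to D# is 16 semitones, exactly the major tenth.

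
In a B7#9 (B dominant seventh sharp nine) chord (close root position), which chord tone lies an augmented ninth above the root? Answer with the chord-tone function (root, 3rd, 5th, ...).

Spelling the chord: B–D#–F#–A–C##.
The root is B. An augmented ninth above B is C##.
C## is the chord's 9th.

9th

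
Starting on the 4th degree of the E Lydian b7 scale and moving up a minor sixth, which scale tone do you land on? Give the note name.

The scale is E F# G# A# B C# D.
The 4th degree is A#; a minor sixth above that is F# — scale degree 2.

F#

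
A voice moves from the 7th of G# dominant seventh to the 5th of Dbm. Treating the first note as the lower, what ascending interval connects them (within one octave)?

G# dominant seventh has F# as its 7th, and Dbm has Ab as its 5th.
From F# to Ab: 2 semitones over a third = diminished.

diminished third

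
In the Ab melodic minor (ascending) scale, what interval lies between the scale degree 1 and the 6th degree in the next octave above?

major thirteenth

Ab melodic minor: Ab Bb Cb Db Eb F G.
That puts Ab below F.
Counting 13 letters and 21 half steps from Ab gives a major thirteenth.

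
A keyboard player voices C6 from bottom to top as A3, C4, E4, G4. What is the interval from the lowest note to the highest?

The outer voices are A3 and G4.
7 letter names make it a seventh; at 10 semitones (a half step narrower than major) the quality is minor.

minor 7th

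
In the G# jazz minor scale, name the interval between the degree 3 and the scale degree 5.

Spelling the G# jazz minor scale: G# A# B C# D# E# F##.
So we need the interval from B up to D#.
Counting 3 letters and 4 half steps from B gives a major third.

major third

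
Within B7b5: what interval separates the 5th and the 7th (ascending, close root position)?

B7b5 is spelled B-D♯-F-A.
That puts F below A.
Counting 3 letters and 4 half steps from F gives a major third.

M3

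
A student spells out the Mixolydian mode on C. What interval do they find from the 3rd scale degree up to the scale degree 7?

d5

The scale runs C D E F G A Bb.
So we need the interval from E up to Bb.
5 letter names make it a fifth; at 6 semitones (a half step narrower than perfect) the quality is diminished.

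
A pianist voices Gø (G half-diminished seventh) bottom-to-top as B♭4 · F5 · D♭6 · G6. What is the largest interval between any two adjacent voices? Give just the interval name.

minor sixth

Adjacent intervals: B♭4→F5 = perfect fifth; F5→D♭6 = minor sixth; D♭6→G6 = augmented fourth.
The largest is F5 to D♭6, a minor sixth (8 semitones).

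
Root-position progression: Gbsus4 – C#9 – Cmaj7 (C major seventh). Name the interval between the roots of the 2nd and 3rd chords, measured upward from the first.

d8

The roots are C# and C.
From C# to C: 11 semitones over an octave = diminished.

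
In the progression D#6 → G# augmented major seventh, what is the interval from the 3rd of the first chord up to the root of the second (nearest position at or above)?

minor second

The 3rd of D#6 is F##; the root of G# augmented major seventh is G#.
From F## to G#: 1 semitone over a second = minor.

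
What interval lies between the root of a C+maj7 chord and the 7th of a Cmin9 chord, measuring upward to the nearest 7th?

minor seventh

The root of C+maj7 is C; the 7th of Cmin9 is B♭.
7 letter names make it a seventh; at 10 semitones (a half step narrower than major) the quality is minor.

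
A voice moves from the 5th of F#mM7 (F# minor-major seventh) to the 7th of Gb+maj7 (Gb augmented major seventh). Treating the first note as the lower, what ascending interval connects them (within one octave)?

The 5th of F#mM7 (F# minor-major seventh) is C#; the 7th of Gb+maj7 (Gb augmented major seventh) is F.
From C# to F: 4 semitones over a fourth = diminished.

d4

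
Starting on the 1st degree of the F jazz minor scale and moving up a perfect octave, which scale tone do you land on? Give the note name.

F

The scale is F G Ab Bb C D E.
The 1st degree is F; a perfect octave above that is F — scale degree 1.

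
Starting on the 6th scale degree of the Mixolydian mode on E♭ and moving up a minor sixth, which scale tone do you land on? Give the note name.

The scale is E♭ F G A♭ B♭ C D♭.
The 6th scale degree is C; a minor sixth above that is A♭ — scale degree 4.

Ab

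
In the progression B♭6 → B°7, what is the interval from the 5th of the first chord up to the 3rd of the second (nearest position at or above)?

major sixth

The 5th of B♭6 is F; the 3rd of B°7 is D.
F up to D spans 6 letter names and 9 semitones — a major sixth.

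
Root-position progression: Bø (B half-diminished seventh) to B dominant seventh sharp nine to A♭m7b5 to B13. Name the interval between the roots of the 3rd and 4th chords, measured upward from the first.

augmented 2nd

The roots are A♭ and B.
From A♭ to B: 3 semitones over a second = augmented.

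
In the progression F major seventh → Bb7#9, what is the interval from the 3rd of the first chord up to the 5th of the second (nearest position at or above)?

minor sixth

F major seventh has A as its 3rd, and Bb7#9 has F as its 5th.
A up to F is 8 semitones, a half step narrower than a major sixth, so the interval is minor.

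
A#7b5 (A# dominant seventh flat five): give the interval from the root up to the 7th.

minor 7th

Spelling the chord: A#–C##–E–G#.
That puts A# below G#.
From A# to G#: 10 semitones over a seventh = minor.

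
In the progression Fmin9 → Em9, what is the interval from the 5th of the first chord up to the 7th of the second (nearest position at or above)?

major second

Fmin9 has C as its 5th, and Em9 has D as its 7th.
From C to D is 2 semitones, exactly the major second.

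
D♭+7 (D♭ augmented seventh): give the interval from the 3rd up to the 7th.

D♭+7 (D♭ augmented seventh): D♭, F, A, C♭.
The 3rd is F and the 7th is C♭.
5 letter names make it a fifth; at 6 semitones (a half step narrower than perfect) the quality is diminished.

d5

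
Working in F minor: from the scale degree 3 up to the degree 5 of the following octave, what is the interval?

major tenth

Spelling F minor: F G A♭ B♭ C D♭ E♭.
The scale degree 3 is A♭ and the 5th degree (up an octave) is C.
Counting 10 letters and 16 half steps from A♭ gives a major tenth.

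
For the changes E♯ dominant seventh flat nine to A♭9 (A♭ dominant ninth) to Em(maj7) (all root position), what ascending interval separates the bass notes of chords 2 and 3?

augmented fifth

The roots are A♭ and E.
A♭ up to E is 8 semitones, a half step wider than a perfect fifth, so the interval is augmented.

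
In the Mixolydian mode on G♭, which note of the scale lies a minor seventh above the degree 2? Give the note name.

Gb

The scale is G♭ A♭ B♭ C♭ D♭ E♭ F♭.
The degree 2 is A♭; a minor seventh above that is G♭ — scale degree 1.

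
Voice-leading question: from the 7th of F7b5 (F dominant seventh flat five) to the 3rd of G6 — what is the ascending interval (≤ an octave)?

augmented fifth

The 7th of F7b5 (F dominant seventh flat five) is Eb; the 3rd of G6 is B.
From Eb to B: 8 semitones over a fifth = augmented.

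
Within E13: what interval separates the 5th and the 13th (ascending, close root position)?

E dominant thirteenth: E G# B D F# C#.
The 5th is B and the 13th is C#.
Counting 9 letters and 14 half steps from B gives a major ninth.

major ninth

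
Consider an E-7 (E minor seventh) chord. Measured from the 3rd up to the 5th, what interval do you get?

E-7 (E minor seventh): E–G–B–D.
The 3rd is G and the 5th is B.
G up to B spans 3 letter names and 4 semitones — a major third.

major 3rd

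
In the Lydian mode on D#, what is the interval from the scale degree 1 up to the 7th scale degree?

major seventh

The scale runs D# E# F## G## A# B# C##.
So we need the interval from D# up to C##.
D# up to C## spans 7 letter names and 11 semitones — a major seventh.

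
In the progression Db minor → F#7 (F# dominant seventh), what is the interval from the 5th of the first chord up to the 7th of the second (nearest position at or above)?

Db minor has Ab as its 5th, and F#7 (F# dominant seventh) has E as its 7th.
From Ab to E: 8 semitones over a fifth = augmented.

augmented fifth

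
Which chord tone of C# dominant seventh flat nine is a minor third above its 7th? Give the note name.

C#7b9 is spelled C# E# G# B D.
The 7th is B. A minor third above B is D.
D is the chord's 9th.

D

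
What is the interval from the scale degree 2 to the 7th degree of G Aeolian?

The scale runs G A B♭ C D E♭ F.
So we need the interval from A up to F.
A up to F is 8 semitones, a half step narrower than a major sixth, so the interval is minor.

minor sixth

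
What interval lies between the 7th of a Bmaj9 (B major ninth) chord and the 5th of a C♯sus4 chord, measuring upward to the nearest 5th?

minor 7th

Bmaj9 (B major ninth) has A♯ as its 7th, and C♯sus4 has G♯ as its 5th.
7 letter names make it a seventh; at 10 semitones (a half step narrower than major) the quality is minor.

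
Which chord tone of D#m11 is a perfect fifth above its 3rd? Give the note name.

C#

Spelling the chord: D#-F#-A#-C#-E#-G#.
The 3rd is F#. A perfect fifth above F# is C#.
C# is the chord's 7th.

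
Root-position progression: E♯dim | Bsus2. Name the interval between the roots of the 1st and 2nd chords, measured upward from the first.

diminished fifth

The roots are E♯ and B.
E♯ up to B is 6 semitones, a half step narrower than a perfect fifth, so the interval is diminished.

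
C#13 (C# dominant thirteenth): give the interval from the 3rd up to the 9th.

minor 7th

The chord tones of C#13 are C# E# G# B D# A#.
The 3rd is E# and the 9th is D#.
7 letter names make it a seventh; at 10 semitones (a half step narrower than major) the quality is minor.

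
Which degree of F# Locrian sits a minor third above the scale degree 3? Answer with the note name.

The scale is F# G A B C D E.
The scale degree 3 is A; a minor third above that is C — scale degree 5.

C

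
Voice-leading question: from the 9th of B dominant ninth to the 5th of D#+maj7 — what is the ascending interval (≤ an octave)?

augmented 6th

The 9th of B dominant ninth is C#; the 5th of D#+maj7 is A##.
6 letter names make it a sixth; at 10 semitones (a half step wider than major) the quality is augmented.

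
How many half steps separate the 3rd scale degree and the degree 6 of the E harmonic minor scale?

The scale is E F♯ G A B C D♯.
G up to C is a perfect fourth — 5 semitones.

5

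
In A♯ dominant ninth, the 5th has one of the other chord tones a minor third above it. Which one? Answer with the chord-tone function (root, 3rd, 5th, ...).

7th

A♯ dominant ninth: A♯-C𝄪-E♯-G♯-B♯.
The 5th is E♯. A minor third above E♯ is G♯.
G♯ is the chord's 7th.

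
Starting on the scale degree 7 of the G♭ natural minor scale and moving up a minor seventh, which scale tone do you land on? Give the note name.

The scale is G♭ A♭ B𝄫 C♭ D♭ E𝄫 F♭.
The scale degree 7 is F♭; a minor seventh above that is E𝄫 — scale degree 6.

Ebb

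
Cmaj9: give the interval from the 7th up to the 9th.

minor 3rd

The chord tones of C major ninth are C, E, G, B, D.
So we need the interval from B up to D.
3 letter names make it a third; at 3 semitones (a half step narrower than major) the quality is minor.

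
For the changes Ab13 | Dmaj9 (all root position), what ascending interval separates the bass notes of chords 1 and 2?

augmented fourth

The roots are Ab and D.
From Ab to D: 6 semitones over a fourth = augmented.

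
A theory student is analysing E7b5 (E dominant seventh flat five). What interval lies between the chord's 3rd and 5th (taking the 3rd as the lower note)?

diminished 3rd

The chord tones of E7b5 (E dominant seventh flat five) are E G# Bb D.
That puts G# below Bb.
3 letter names make it a third; at 2 semitones (a whole step narrower than major) the quality is diminished.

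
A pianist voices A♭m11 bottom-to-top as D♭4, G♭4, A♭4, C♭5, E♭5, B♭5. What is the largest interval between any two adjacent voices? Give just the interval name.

perfect fifth

Adjacent intervals: D♭4→G♭4 = perfect fourth; G♭4→A♭4 = major second; A♭4→C♭5 = minor third; C♭5→E♭5 = major third; E♭5→B♭5 = perfect fifth.
The largest is E♭5 to B♭5, a perfect fifth (7 semitones).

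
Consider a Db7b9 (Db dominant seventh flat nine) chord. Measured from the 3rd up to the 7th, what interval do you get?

diminished fifth

The chord tones of Db dominant seventh flat nine are Db F Ab Cb Ebb.
That puts F below Cb.
5 letter names make it a fifth; at 6 semitones (a half step narrower than perfect) the quality is diminished.
That tritone between 3rd and 7th is what gives the dominant seventh its pull toward resolution.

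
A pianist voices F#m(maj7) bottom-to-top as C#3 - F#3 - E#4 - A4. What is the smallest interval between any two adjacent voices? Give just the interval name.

Adjacent intervals: C#3→F#3 = perfect fourth; F#3→E#4 = major seventh; E#4→A4 = diminished fourth.
The smallest is E#4 to A4, a diminished fourth (4 semitones).

diminished fourth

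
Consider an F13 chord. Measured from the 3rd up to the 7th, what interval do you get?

diminished fifth

F13: F, A, C, E♭, G, D.
3rd = A; 7th = E♭.
From A to E♭: 6 semitones over a fifth = diminished.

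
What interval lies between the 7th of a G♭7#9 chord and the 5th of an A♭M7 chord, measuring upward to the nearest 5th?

G♭7#9 has F♭ as its 7th, and A♭M7 has E♭ as its 5th.
Counting 7 letters and 11 half steps from F♭ gives a major seventh.

major seventh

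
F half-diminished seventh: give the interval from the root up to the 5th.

diminished 5th

F half-diminished seventh is spelled F, Ab, Cb, Eb.
The root is F and the 5th is Cb.
From F to Cb: 6 semitones over a fifth = diminished.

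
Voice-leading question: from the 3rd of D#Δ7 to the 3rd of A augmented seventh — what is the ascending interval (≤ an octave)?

diminished fifth

The 3rd of D#Δ7 is F##; the 3rd of A augmented seventh is C#.
F## up to C# is 6 semitones, a half step narrower than a perfect fifth, so the interval is diminished.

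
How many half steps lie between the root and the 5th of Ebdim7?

The chord tones of Eb°7 are Eb Gb Bbb Dbb.
Eb to Bbb is a diminished fifth: 6 semitones.

6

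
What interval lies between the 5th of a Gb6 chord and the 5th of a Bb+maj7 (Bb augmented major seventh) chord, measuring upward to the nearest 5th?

augmented 3rd

The 5th of Gb6 is Db; the 5th of Bb+maj7 (Bb augmented major seventh) is F#.
3 letter names make it a third; at 5 semitones (a half step wider than major) the quality is augmented.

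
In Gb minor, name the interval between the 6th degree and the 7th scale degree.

Spelling Gb minor: Gb Ab Bbb Cb Db Ebb Fb.
The 6th degree is Ebb and the scale degree 7 is Fb.
Counting 2 letters and 2 half steps from Ebb gives a major second.

major second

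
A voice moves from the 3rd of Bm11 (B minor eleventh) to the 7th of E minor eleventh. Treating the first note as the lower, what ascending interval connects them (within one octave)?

perfect unison

The 3rd of Bm11 (B minor eleventh) is D; the 7th of E minor eleventh is D.
D up to D spans 1 letter names and 0 semitones — a perfect unison.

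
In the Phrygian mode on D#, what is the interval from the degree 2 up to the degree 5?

augmented 4th

D# phrygian: D# E F# G# A# B C#.
The degree 2 is E and the scale degree 5 is A#.
4 letter names make it a fourth; at 6 semitones (a half step wider than perfect) the quality is augmented.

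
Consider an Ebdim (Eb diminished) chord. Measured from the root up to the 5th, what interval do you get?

Ebdim (Eb diminished): Eb-Gb-Bbb.
Root = Eb; 5th = Bbb.
From Eb to Bbb: 6 semitones over a fifth = diminished.

diminished fifth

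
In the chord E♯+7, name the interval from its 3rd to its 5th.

major third

E♯+7: E♯–G𝄪–B𝄪–D♯.
3rd = G𝄪; 5th = B𝄪.
G𝄪 up to B𝄪 spans 3 letter names and 4 semitones — a major third.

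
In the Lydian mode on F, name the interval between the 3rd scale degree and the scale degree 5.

Spelling the Lydian mode on F: F G A B C D E.
That puts A below C.
From A to C: 3 semitones over a third = minor.

minor third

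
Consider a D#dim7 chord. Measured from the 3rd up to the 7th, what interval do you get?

Spelling the chord: D# F# A C.
3rd = F#; 7th = C.
F# up to C is 6 semitones, a half step narrower than a perfect fifth, so the interval is diminished.

diminished fifth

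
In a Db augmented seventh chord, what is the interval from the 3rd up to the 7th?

Db+7 (Db augmented seventh) is spelled Db F A Cb.
So we need the interval from F up to Cb.
F up to Cb is 6 semitones, a half step narrower than a perfect fifth, so the interval is diminished.

diminished 5th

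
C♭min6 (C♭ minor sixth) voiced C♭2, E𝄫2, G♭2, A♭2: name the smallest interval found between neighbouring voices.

Adjacent intervals: C♭2→E𝄫2 = minor third; E𝄫2→G♭2 = major third; G♭2→A♭2 = major second.
The smallest is G♭2 to A♭2, a major second (2 semitones).

major second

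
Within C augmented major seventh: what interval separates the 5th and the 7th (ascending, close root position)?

minor third

Spelling the chord: C E G# B.
That puts G# below B.
G# up to B is 3 semitones, a half step narrower than a major third, so the interval is minor.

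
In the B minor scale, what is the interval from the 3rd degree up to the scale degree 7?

B natural minor: B C# D E F# G A.
That puts D below A.
From D to A is 7 semitones, exactly the perfect fifth.

perfect 5th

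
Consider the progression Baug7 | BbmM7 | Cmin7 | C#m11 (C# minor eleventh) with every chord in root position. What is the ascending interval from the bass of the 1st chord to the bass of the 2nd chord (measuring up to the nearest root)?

The roots are B and Bb.
From B to Bb: 11 semitones over an octave = diminished.

diminished octave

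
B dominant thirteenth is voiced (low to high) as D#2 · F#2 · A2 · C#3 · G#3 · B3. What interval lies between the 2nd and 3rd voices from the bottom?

m3

Those voices are F#2 and A2.
From F# to A: 3 semitones over a third = minor.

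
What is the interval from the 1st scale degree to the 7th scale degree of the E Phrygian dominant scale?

E phrygian dominant: E F G# A B C D.
So we need the interval from E up to D.
E up to D is 10 semitones, a half step narrower than a major seventh, so the interval is minor.

m7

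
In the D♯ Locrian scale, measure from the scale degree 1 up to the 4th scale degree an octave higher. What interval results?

perfect eleventh

The scale runs D♯ E F♯ G♯ A B C♯.
Scale degree 1 = D♯; scale degree 4 (up an octave) = G♯.
Counting 11 letters and 17 half steps from D♯ gives a perfect eleventh.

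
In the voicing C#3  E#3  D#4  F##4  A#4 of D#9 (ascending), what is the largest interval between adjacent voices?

Adjacent intervals: C#3→E#3 = major third; E#3→D#4 = minor seventh; D#4→F##4 = major third; F##4→A#4 = minor third.
The largest is E#3 to D#4, a minor seventh (10 semitones).

minor seventh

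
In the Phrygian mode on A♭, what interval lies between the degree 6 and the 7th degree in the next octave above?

A♭ phrygian: A♭ B𝄫 C♭ D♭ E♭ F♭ G♭.
That puts F♭ below G♭.
Counting 9 letters and 14 half steps from F♭ gives a major ninth.

major 9th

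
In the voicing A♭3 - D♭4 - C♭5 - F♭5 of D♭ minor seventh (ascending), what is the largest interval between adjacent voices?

minor seventh

Adjacent intervals: A♭3→D♭4 = perfect fourth; D♭4→C♭5 = minor seventh; C♭5→F♭5 = perfect fourth.
The largest is D♭4 to C♭5, a minor seventh (10 semitones).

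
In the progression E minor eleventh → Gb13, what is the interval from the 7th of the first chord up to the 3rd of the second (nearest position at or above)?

minor sixth

E minor eleventh has D as its 7th, and Gb13 has Bb as its 3rd.
D up to Bb is 8 semitones, a half step narrower than a major sixth, so the interval is minor.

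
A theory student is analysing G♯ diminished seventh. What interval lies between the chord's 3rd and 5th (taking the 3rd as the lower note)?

G♯°7 is spelled G♯-B-D-F.
So we need the interval from B up to D.
B up to D is 3 semitones, a half step narrower than a major third, so the interval is minor.

minor third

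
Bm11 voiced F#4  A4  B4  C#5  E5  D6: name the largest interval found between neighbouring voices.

Adjacent intervals: F#4→A4 = minor third; A4→B4 = major second; B4→C#5 = major second; C#5→E5 = minor third; E5→D6 = minor seventh.
The largest is E5 to D6, a minor seventh (10 semitones).

minor 7th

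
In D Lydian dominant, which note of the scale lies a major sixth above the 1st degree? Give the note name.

The scale is D E F# G# A B C.
The 1st degree is D; a major sixth above that is B — scale degree 6.

B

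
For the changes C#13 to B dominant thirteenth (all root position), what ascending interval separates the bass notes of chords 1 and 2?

The roots are C# and B.
From C# to B: 10 semitones over a seventh = minor.

minor 7th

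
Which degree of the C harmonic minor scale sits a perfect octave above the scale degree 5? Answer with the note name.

G

The scale is C D Eb F G Ab B.
The scale degree 5 is G; a perfect octave above that is G — scale degree 5.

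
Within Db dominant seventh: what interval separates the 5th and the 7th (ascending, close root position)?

The chord tones of Db7 (Db dominant seventh) are Db–F–Ab–Cb.
5th = Ab; 7th = Cb.
Ab up to Cb is 3 semitones, a half step narrower than a major third, so the interval is minor.

m3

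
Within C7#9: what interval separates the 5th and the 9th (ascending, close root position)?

augmented fifth

C dominant seventh sharp nine is spelled C, E, G, Bb, D#.
So we need the interval from G up to D#.
From G to D#: 8 semitones over a fifth = augmented.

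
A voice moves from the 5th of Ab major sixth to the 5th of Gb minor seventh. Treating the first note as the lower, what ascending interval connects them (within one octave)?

minor seventh

Ab major sixth has Eb as its 5th, and Gb minor seventh has Db as its 5th.
7 letter names make it a seventh; at 10 semitones (a half step narrower than major) the quality is minor.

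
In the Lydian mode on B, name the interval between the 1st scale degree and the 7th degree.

Spelling the Lydian mode on B: B C♯ D♯ E♯ F♯ G♯ A♯.
The 1st scale degree is B and the 7th degree is A♯.
From B to A♯ is 11 semitones, exactly the major seventh.

M7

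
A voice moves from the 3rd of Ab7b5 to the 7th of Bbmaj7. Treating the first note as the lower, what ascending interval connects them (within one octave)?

Ab7b5 has C as its 3rd, and Bbmaj7 has A as its 7th.
From C to A is 9 semitones, exactly the major sixth.

major sixth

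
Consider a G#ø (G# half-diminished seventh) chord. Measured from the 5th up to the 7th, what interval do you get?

M3

The chord tones of G# half-diminished seventh are G# B D F#.
So we need the interval from D up to F#.
Counting 3 letters and 4 half steps from D gives a major third.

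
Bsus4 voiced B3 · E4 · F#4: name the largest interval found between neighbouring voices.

perfect 4th

Adjacent intervals: B3→E4 = perfect fourth; E4→F#4 = major second.
The largest is B3 to E4, a perfect fourth (5 semitones).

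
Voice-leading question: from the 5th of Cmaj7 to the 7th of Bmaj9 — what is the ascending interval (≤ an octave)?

The 5th of Cmaj7 is G; the 7th of Bmaj9 is A♯.
From G to A♯: 3 semitones over a second = augmented.

A2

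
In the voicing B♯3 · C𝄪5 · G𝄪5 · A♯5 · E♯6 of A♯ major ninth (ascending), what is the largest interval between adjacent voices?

M9

Adjacent intervals: B♯3→C𝄪5 = major ninth; C𝄪5→G𝄪5 = perfect fifth; G𝄪5→A♯5 = minor second; A♯5→E♯6 = perfect fifth.
The largest is B♯3 to C𝄪5, a major ninth (14 semitones).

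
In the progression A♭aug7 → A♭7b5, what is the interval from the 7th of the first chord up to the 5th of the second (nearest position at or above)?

minor sixth

A♭aug7 has G♭ as its 7th, and A♭7b5 has E𝄫 as its 5th.
From G♭ to E𝄫: 8 semitones over a sixth = minor.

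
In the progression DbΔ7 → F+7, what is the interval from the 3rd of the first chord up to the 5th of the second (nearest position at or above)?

DbΔ7 has F as its 3rd, and F+7 has C# as its 5th.
5 letter names make it a fifth; at 8 semitones (a half step wider than perfect) the quality is augmented.

augmented fifth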